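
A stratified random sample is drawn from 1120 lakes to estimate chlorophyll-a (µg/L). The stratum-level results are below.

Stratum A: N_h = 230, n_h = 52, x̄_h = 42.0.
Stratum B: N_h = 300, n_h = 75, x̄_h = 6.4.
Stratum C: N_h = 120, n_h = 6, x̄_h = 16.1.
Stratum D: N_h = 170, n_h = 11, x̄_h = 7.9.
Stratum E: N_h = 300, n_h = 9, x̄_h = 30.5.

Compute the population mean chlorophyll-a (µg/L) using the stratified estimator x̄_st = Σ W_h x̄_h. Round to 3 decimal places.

x̄_st ≈ 21.433

N = Σ N_h = 1120. Stratum weights W_h = N_h/N.
x̄_st = (230·42.0 + 300·6.4 + 120·16.1 + 170·7.9 + 300·30.5) / 1120 = 21.43304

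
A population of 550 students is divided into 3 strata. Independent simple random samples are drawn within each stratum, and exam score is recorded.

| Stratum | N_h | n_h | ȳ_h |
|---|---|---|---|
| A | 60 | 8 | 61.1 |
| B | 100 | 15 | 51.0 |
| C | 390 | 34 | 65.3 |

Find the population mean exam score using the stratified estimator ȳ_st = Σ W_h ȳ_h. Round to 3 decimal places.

ȳ_st ≈ 62.242

N = Σ N_h = 550. Stratum weights W_h = N_h/N.
ȳ_st = (60·61.1 + 100·51.0 + 390·65.3) / 550 = 62.24182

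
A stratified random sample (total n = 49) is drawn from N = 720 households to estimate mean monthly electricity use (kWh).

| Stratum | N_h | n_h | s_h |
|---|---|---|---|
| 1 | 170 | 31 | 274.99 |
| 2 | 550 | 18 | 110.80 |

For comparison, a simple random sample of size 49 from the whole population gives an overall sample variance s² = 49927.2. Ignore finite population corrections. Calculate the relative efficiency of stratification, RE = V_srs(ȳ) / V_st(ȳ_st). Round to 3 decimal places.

V̂(ȳ_st) = Σ W_h² s_h²/n_h, with W_h = N_h/N and N = 720:
  stratum 1: (170/720)²·274.99²/31 = 135.989
  stratum 2: (550/720)²·110.80²/18 = 397.986
V_st = 533.975
V_srs = s²/n = 49927.2/49 = 1018.92
Relative efficiency = V_srs / V_st = 1018.92/533.975 = 1.9082

RE ≈ 1.908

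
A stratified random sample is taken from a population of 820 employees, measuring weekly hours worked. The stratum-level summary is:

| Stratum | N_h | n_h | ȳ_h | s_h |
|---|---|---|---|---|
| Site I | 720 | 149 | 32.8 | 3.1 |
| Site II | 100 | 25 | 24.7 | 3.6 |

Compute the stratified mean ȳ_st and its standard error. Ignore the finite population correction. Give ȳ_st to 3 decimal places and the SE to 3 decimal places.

ȳ_st ≈ 31.812, SE ≈ 0.240

ȳ_st = Σ W_h ȳ_h = (720·32.8 + 100·24.7)/820 = 31.81220
V̂(ȳ_st) = Σ W_h² s_h²/n_h, with W_h = N_h/N and N = 820:
  stratum Site I: (720/820)²·3.1²/149 = 0.049725
  stratum Site II: (100/820)²·3.6²/25 = 0.0077097
V̂(ȳ_st) = 0.0574347
SE(ȳ_st) = √0.0574347 = 0.239655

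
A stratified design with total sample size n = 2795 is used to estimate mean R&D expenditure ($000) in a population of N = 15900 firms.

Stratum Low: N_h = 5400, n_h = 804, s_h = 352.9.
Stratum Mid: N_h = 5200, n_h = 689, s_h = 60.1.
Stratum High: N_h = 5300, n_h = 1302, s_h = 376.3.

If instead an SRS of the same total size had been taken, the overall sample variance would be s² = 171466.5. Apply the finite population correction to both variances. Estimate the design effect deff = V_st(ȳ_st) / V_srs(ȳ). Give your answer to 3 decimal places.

V̂(ȳ_st) = Σ W_h² (1 − n_h/N_h) s_h²/n_h, with W_h = N_h/N and N = 15900:
  stratum Low: (5400/15900)²·(1 − 804/5400)·352.9²/804 = 15.2064
  stratum Mid: (5200/15900)²·(1 − 689/5200)·60.1²/689 = 0.48642
  stratum High: (5300/15900)²·(1 − 1302/5300)·376.3²/1302 = 9.11553
V_st = 24.8084
V_srs = (1 − 2795/15900)·171466.5/2795 = 50.5635
deff = V_st / V_srs = 24.8084/50.5635 = 0.4906

deff ≈ 0.491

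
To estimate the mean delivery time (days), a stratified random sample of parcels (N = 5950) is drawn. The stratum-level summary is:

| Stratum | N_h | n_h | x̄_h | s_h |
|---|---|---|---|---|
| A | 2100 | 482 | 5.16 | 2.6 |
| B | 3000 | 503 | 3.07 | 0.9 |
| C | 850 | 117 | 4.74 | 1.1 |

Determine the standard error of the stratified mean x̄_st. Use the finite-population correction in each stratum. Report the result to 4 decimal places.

V̂(x̄_st) = Σ W_h² (1 − n_h/N_h) s_h²/n_h, with W_h = N_h/N and N = 5950:
  stratum A: (2100/5950)²·(1 − 482/2100)·2.6²/482 = 0.00134606
  stratum B: (3000/5950)²·(1 − 503/3000)·0.9²/503 = 0.00034074
  stratum C: (850/5950)²·(1 − 117/850)·1.1²/117 = 0.000182007
V̂(x̄_st) = 0.0018688
SE(x̄_st) = √0.0018688 = 0.0432297

SE(x̄_st) ≈ 0.0432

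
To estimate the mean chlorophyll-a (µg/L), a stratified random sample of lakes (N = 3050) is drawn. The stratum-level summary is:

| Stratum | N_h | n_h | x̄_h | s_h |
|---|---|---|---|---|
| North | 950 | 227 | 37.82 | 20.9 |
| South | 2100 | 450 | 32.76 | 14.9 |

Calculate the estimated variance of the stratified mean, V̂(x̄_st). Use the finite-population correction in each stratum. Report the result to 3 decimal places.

V̂(x̄_st) ≈ 0.326

V̂(x̄_st) = Σ W_h² (1 − n_h/N_h) s_h²/n_h, with W_h = N_h/N and N = 3050:
  stratum North: (950/3050)²·(1 − 227/950)·20.9²/227 = 0.142079
  stratum South: (2100/3050)²·(1 − 450/2100)·14.9²/450 = 0.183765
V̂(x̄_st) = 0.325844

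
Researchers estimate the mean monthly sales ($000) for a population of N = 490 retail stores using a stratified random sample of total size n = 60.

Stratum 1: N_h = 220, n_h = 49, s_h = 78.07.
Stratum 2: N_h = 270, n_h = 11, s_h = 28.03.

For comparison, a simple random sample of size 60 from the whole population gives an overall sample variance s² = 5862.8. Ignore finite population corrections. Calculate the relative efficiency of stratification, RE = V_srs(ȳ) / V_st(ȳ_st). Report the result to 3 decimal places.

V̂(ȳ_st) = Σ W_h² s_h²/n_h, with W_h = N_h/N and N = 490:
  stratum 1: (220/490)²·78.07²/49 = 25.0741
  stratum 2: (270/490)²·28.03²/11 = 21.6865
V_st = 46.7606
V_srs = s²/n = 5862.8/60 = 97.7133
Relative efficiency = V_srs / V_st = 97.7133/46.7606 = 2.0897

RE ≈ 2.090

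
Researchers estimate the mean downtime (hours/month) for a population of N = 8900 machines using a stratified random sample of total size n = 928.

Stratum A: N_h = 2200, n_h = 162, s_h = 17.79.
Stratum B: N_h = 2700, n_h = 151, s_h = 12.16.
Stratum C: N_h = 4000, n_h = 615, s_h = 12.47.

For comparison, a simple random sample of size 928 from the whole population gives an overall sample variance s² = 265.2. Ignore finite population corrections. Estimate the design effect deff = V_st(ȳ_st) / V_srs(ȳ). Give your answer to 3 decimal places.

deff ≈ 0.912

V̂(ȳ_st) = Σ W_h² s_h²/n_h, with W_h = N_h/N and N = 8900:
  stratum A: (2200/8900)²·17.79²/162 = 0.119372
  stratum B: (2700/8900)²·12.16²/151 = 0.0901234
  stratum C: (4000/8900)²·12.47²/615 = 0.0510738
V_st = 0.260569
V_srs = s²/n = 265.2/928 = 0.285776
deff = V_st / V_srs = 0.260569/0.285776 = 0.9118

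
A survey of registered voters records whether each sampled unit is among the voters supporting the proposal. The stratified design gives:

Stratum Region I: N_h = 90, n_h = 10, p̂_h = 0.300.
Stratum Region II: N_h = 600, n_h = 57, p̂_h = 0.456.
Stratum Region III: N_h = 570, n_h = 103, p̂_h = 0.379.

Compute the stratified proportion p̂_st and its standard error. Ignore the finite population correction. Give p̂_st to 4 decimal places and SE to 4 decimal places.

N = 1260; stratum weights W_h = N_h/N.
p̂_st = Σ W_h p̂_h = (90·0.300 + 600·0.456 + 570·0.379)/1260 = 0.41002
V̂(p̂_st) = Σ W_h² p̂_h(1−p̂_h)/(n_h−1):
  stratum Region I: (90/1260)²·0.300·0.700/9 = 0.000119048
  stratum Region II: (600/1260)²·0.456·0.544/56 = 0.00100447
  stratum Region III: (570/1260)²·0.379·0.621/102 = 0.000472214
V̂(p̂_st) = 0.00159573; SE = √V̂ = 0.0399466

p̂_st ≈ 0.4100, SE ≈ 0.0399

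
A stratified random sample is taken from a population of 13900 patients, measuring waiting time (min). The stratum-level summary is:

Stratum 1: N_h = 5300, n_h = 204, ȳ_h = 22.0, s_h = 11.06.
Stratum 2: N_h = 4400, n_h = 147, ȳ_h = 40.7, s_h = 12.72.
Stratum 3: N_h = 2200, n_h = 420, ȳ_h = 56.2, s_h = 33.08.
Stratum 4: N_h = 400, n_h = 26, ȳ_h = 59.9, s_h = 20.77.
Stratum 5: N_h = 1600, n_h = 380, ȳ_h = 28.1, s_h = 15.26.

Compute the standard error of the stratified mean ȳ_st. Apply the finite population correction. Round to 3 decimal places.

V̂(ȳ_st) = Σ W_h² (1 − n_h/N_h) s_h²/n_h, with W_h = N_h/N and N = 13900:
  stratum 1: (5300/13900)²·(1 − 204/5300)·11.06²/204 = 0.0838216
  stratum 2: (4400/13900)²·(1 − 147/4400)·12.72²/147 = 0.106604
  stratum 3: (2200/13900)²·(1 − 420/2200)·33.08²/420 = 0.0528074
  stratum 4: (400/13900)²·(1 − 26/400)·20.77²/26 = 0.012847
  stratum 5: (1600/13900)²·(1 − 380/1600)·15.26²/380 = 0.00619121
V̂(ȳ_st) = 0.262272
SE(ȳ_st) = √0.262272 = 0.512125

SE(ȳ_st) ≈ 0.512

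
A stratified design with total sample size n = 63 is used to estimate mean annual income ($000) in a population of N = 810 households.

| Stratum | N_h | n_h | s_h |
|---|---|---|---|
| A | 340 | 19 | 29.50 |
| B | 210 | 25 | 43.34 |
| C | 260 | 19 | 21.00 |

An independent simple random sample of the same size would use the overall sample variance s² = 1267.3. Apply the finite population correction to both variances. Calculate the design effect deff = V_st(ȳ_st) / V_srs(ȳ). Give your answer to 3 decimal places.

deff ≈ 0.770

V̂(ȳ_st) = Σ W_h² (1 − n_h/N_h) s_h²/n_h, with W_h = N_h/N and N = 810:
  stratum A: (340/810)²·(1 − 19/340)·29.50²/19 = 7.61911
  stratum B: (210/810)²·(1 − 25/210)·43.34²/25 = 4.44896
  stratum C: (260/810)²·(1 − 19/260)·21.00²/19 = 2.21669
V_st = 14.2848
V_srs = (1 − 63/810)·1267.3/63 = 18.5513
deff = V_st / V_srs = 14.2848/18.5513 = 0.7700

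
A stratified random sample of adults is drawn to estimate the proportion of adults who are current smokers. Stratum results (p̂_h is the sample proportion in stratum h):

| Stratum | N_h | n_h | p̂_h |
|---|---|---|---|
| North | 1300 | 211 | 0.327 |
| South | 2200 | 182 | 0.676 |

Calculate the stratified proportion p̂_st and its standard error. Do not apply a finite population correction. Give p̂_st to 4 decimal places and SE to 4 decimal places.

p̂_st ≈ 0.5464, SE ≈ 0.0250

N = 3500; stratum weights W_h = N_h/N.
p̂_st = Σ W_h p̂_h = (1300·0.327 + 2200·0.676)/3500 = 0.54637
V̂(p̂_st) = Σ W_h² p̂_h(1−p̂_h)/(n_h−1):
  stratum North: (1300/3500)²·0.327·0.673/210 = 0.000144575
  stratum South: (2200/3500)²·0.676·0.324/181 = 0.000478104
V̂(p̂_st) = 0.000622679; SE = √V̂ = 0.0249535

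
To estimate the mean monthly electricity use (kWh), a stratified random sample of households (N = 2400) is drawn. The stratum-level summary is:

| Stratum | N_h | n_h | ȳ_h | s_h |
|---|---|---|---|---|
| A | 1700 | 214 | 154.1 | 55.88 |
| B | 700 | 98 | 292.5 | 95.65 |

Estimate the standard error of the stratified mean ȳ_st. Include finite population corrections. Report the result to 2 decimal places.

SE(ȳ_st) ≈ 3.64

V̂(ȳ_st) = Σ W_h² (1 − n_h/N_h) s_h²/n_h, with W_h = N_h/N and N = 2400:
  stratum A: (1700/2400)²·(1 − 214/1700)·55.88²/214 = 6.39947
  stratum B: (700/2400)²·(1 − 98/700)·95.65²/98 = 6.82992
V̂(ȳ_st) = 13.2294
SE(ȳ_st) = √13.2294 = 3.63722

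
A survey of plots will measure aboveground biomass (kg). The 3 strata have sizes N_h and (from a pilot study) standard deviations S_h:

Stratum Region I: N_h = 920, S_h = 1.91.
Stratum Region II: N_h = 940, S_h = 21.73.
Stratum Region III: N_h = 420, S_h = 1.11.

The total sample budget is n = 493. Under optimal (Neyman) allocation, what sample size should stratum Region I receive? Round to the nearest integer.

38

Neyman allocation: n_h = n · N_h S_h / Σ N_i S_i, with n = 493.
  stratum Region I: N_h·S_h = 920·1.91 = 1757.20
  stratum Region II: N_h·S_h = 940·21.73 = 20426.20
  stratum Region III: N_h·S_h = 420·1.11 = 466.20
Σ N_h S_h = 22649.60
n for stratum Region I = 493·1757.20/22649.60 = 38.248 → 38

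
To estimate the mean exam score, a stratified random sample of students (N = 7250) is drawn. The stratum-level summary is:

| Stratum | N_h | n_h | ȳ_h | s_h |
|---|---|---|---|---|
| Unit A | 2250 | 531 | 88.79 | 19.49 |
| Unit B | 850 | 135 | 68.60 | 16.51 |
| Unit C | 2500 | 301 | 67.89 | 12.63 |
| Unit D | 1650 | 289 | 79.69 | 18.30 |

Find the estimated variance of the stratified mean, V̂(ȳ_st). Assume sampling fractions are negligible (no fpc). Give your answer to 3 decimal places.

V̂(ȳ_st) = Σ W_h² s_h²/n_h, with W_h = N_h/N and N = 7250:
  stratum Unit A: (2250/7250)²·19.49²/531 = 0.0688998
  stratum Unit B: (850/7250)²·16.51²/135 = 0.0277538
  stratum Unit C: (2500/7250)²·12.63²/301 = 0.063015
  stratum Unit D: (1650/7250)²·18.30²/289 = 0.06002
V̂(ȳ_st) = 0.219689

V̂(ȳ_st) ≈ 0.220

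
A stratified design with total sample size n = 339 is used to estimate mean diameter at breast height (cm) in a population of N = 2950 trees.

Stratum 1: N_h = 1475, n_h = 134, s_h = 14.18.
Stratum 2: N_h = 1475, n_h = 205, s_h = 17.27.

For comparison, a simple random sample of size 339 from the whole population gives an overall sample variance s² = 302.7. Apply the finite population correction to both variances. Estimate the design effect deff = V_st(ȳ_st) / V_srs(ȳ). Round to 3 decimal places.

V̂(ȳ_st) = Σ W_h² (1 − n_h/N_h) s_h²/n_h, with W_h = N_h/N and N = 2950:
  stratum 1: (1475/2950)²·(1 − 134/1475)·14.18²/134 = 0.341055
  stratum 2: (1475/2950)²·(1 − 205/1475)·17.27²/205 = 0.313172
V_st = 0.654227
V_srs = (1 − 339/2950)·302.7/339 = 0.79031
deff = V_st / V_srs = 0.654227/0.79031 = 0.8278

deff ≈ 0.828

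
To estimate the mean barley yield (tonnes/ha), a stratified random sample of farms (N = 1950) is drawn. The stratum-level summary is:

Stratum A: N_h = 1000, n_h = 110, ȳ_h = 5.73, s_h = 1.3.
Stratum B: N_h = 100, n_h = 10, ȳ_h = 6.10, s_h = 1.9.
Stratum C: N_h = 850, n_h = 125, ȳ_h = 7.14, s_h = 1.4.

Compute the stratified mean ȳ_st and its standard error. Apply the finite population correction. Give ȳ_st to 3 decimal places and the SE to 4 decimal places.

ȳ_st ≈ 6.364, SE ≈ 0.0836

ȳ_st = Σ W_h ȳ_h = (1000·5.73 + 100·6.10 + 850·7.14)/1950 = 6.36359
V̂(ȳ_st) = Σ W_h² (1 − n_h/N_h) s_h²/n_h, with W_h = N_h/N and N = 1950:
  stratum A: (1000/1950)²·(1 − 110/1000)·1.3²/110 = 0.00359596
  stratum B: (100/1950)²·(1 − 10/100)·1.9²/10 = 0.000854438
  stratum C: (850/1950)²·(1 − 125/850)·1.4²/125 = 0.00254117
V̂(ȳ_st) = 0.00699157
SE(ȳ_st) = √0.00699157 = 0.0836156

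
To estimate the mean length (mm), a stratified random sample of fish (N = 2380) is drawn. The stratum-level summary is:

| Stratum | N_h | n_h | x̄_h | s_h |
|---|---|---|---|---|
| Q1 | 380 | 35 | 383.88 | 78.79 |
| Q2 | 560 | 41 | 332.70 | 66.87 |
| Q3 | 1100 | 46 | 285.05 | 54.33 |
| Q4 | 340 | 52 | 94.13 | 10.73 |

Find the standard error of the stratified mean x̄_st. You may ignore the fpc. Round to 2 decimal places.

SE(x̄_st) ≈ 4.93

V̂(x̄_st) = Σ W_h² s_h²/n_h, with W_h = N_h/N and N = 2380:
  stratum Q1: (380/2380)²·78.79²/35 = 4.52155
  stratum Q2: (560/2380)²·66.87²/41 = 6.03811
  stratum Q3: (1100/2380)²·54.33²/46 = 13.7073
  stratum Q4: (340/2380)²·10.73²/52 = 0.0451856
V̂(x̄_st) = 24.3122
SE(x̄_st) = √24.3122 = 4.93074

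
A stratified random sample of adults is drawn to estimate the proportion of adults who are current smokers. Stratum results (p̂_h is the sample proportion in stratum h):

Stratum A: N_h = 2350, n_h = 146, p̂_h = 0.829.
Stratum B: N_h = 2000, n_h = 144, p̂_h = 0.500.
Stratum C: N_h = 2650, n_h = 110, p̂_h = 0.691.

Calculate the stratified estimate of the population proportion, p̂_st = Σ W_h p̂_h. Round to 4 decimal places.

p̂_st ≈ 0.6828

N = 7000; stratum weights W_h = N_h/N.
p̂_st = Σ W_h p̂_h = (2350·0.829 + 2000·0.500 + 2650·0.691)/7000 = 0.68276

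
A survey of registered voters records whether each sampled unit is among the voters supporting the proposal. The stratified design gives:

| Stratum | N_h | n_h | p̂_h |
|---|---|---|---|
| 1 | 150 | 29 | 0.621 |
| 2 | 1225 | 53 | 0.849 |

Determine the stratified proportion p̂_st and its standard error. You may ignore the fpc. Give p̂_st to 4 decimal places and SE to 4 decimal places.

N = 1375; stratum weights W_h = N_h/N.
p̂_st = Σ W_h p̂_h = (150·0.621 + 1225·0.849)/1375 = 0.82413
V̂(p̂_st) = Σ W_h² p̂_h(1−p̂_h)/(n_h−1):
  stratum 1: (150/1375)²·0.621·0.379/28 = 0.000100035
  stratum 2: (1225/1375)²·0.849·0.151/52 = 0.00195681
V̂(p̂_st) = 0.00205684; SE = √V̂ = 0.0453524

p̂_st ≈ 0.8241, SE ≈ 0.0454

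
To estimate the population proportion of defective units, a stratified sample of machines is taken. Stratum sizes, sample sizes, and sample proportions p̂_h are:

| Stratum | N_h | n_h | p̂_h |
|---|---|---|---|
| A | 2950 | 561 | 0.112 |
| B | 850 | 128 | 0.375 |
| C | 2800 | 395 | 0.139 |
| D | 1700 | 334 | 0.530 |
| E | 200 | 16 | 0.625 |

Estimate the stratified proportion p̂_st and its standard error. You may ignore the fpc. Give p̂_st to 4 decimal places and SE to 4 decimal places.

N = 8500; stratum weights W_h = N_h/N.
p̂_st = Σ W_h p̂_h = (2950·0.112 + 850·0.375 + 2800·0.139 + 1700·0.530 + 200·0.625)/8500 = 0.24286
V̂(p̂_st) = Σ W_h² p̂_h(1−p̂_h)/(n_h−1):
  stratum A: (2950/8500)²·0.112·0.888/560 = 2.13919e-05
  stratum B: (850/8500)²·0.375·0.625/127 = 1.84547e-05
  stratum C: (2800/8500)²·0.139·0.861/394 = 3.2961e-05
  stratum D: (1700/8500)²·0.530·0.470/333 = 2.99219e-05
  stratum E: (200/8500)²·0.625·0.375/15 = 8.65052e-06
V̂(p̂_st) = 0.00011138; SE = √V̂ = 0.0105537

p̂_st ≈ 0.2429, SE ≈ 0.0106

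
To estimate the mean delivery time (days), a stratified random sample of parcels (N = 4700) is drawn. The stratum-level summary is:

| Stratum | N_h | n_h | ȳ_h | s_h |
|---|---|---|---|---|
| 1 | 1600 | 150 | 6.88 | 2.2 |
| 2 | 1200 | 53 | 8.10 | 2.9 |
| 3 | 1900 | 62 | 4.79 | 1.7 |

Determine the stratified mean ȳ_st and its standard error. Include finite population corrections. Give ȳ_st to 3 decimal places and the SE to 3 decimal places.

ȳ_st ≈ 6.347, SE ≈ 0.144

ȳ_st = Σ W_h ȳ_h = (1600·6.88 + 1200·8.10 + 1900·4.79)/4700 = 6.34660
V̂(ȳ_st) = Σ W_h² (1 − n_h/N_h) s_h²/n_h, with W_h = N_h/N and N = 4700:
  stratum 1: (1600/4700)²·(1 − 150/1600)·2.2²/150 = 0.0033888
  stratum 2: (1200/4700)²·(1 − 53/1200)·2.9²/53 = 0.0098871
  stratum 3: (1900/4700)²·(1 − 62/1900)·1.7²/62 = 0.00736902
V̂(ȳ_st) = 0.0206449
SE(ȳ_st) = √0.0206449 = 0.143683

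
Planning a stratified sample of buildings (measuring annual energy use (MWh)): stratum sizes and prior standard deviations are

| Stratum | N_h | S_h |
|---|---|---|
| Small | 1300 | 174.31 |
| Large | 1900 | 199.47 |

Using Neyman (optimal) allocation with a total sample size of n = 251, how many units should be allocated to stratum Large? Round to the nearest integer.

Neyman allocation: n_h = n · N_h S_h / Σ N_i S_i, with n = 251.
  stratum Small: N_h·S_h = 1300·174.31 = 226603.00
  stratum Large: N_h·S_h = 1900·199.47 = 378993.00
Σ N_h S_h = 605596.00
n for stratum Large = 251·378993.00/605596.00 = 157.080 → 157

157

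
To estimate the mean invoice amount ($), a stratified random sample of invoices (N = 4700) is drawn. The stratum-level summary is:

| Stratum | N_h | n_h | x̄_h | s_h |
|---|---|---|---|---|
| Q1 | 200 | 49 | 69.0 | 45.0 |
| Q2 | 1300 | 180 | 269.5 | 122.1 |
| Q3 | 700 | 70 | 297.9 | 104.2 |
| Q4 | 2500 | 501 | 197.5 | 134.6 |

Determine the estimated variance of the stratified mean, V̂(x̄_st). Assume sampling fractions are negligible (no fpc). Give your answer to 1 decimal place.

V̂(x̄_st) = Σ W_h² s_h²/n_h, with W_h = N_h/N and N = 4700:
  stratum Q1: (200/4700)²·45.0²/49 = 0.074833
  stratum Q2: (1300/4700)²·122.1²/180 = 6.33651
  stratum Q3: (700/4700)²·104.2²/70 = 3.44063
  stratum Q4: (2500/4700)²·134.6²/501 = 10.2314
V̂(x̄_st) = 20.0834

V̂(x̄_st) ≈ 20.1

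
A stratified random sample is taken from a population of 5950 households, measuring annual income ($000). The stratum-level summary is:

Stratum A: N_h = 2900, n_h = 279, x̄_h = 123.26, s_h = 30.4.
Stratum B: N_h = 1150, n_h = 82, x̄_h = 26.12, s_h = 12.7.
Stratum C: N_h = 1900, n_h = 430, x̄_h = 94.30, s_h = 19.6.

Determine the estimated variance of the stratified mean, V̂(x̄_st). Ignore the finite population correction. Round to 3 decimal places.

V̂(x̄_st) ≈ 0.951

V̂(x̄_st) = Σ W_h² s_h²/n_h, with W_h = N_h/N and N = 5950:
  stratum A: (2900/5950)²·30.4²/279 = 0.786874
  stratum B: (1150/5950)²·12.7²/82 = 0.0734777
  stratum C: (1900/5950)²·19.6²/430 = 0.0910997
V̂(x̄_st) = 0.951451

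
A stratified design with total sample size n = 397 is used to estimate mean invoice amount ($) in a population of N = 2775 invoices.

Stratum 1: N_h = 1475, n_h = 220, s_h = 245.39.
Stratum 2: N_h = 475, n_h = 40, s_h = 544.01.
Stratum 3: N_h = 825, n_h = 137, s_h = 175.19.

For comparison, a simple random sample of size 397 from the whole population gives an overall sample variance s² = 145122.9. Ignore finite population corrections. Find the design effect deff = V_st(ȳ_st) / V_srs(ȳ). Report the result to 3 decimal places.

deff ≈ 0.859

V̂(ȳ_st) = Σ W_h² s_h²/n_h, with W_h = N_h/N and N = 2775:
  stratum 1: (1475/2775)²·245.39²/220 = 77.3302
  stratum 2: (475/2775)²·544.01²/40 = 216.778
  stratum 3: (825/2775)²·175.19²/137 = 19.8007
V_st = 313.909
V_srs = s²/n = 145122.9/397 = 365.549
deff = V_st / V_srs = 313.909/365.549 = 0.8587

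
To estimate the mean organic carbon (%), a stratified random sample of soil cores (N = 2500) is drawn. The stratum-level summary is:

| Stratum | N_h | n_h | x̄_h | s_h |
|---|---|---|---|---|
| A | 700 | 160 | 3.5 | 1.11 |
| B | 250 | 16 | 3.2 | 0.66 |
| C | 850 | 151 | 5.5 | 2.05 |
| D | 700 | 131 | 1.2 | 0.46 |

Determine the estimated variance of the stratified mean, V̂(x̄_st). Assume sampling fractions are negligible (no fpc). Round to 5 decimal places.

V̂(x̄_st) = Σ W_h² s_h²/n_h, with W_h = N_h/N and N = 2500:
  stratum A: (700/2500)²·1.11²/160 = 0.000603729
  stratum B: (250/2500)²·0.66²/16 = 0.00027225
  stratum C: (850/2500)²·2.05²/151 = 0.00321728
  stratum D: (700/2500)²·0.46²/131 = 0.000126637
V̂(x̄_st) = 0.00421989

V̂(x̄_st) ≈ 0.00422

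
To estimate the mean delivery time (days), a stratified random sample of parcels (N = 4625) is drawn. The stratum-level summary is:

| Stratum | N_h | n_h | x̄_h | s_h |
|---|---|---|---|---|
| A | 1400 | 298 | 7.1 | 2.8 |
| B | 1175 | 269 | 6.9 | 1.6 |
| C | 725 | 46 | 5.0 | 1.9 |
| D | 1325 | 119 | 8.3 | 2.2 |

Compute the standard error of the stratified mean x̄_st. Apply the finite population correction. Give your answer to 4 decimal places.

V̂(x̄_st) = Σ W_h² (1 − n_h/N_h) s_h²/n_h, with W_h = N_h/N and N = 4625:
  stratum A: (1400/4625)²·(1 − 298/1400)·2.8²/298 = 0.00189752
  stratum B: (1175/4625)²·(1 − 269/1175)·1.6²/269 = 0.00047362
  stratum C: (725/4625)²·(1 − 46/725)·1.9²/46 = 0.00180607
  stratum D: (1325/4625)²·(1 − 119/1325)·2.2²/119 = 0.00303835
V̂(x̄_st) = 0.00721556
SE(x̄_st) = √0.00721556 = 0.0849444

SE(x̄_st) ≈ 0.0849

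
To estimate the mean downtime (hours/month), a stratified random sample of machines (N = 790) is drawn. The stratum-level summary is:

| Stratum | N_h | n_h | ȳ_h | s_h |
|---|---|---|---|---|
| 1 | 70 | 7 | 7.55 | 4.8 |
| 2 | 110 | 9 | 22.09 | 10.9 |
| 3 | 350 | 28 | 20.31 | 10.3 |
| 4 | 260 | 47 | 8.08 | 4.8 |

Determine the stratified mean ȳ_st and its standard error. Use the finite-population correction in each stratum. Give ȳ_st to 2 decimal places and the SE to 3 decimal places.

ȳ_st = Σ W_h ȳ_h = (70·7.55 + 110·22.09 + 350·20.31 + 260·8.08)/790 = 15.40215
V̂(ȳ_st) = Σ W_h² (1 − n_h/N_h) s_h²/n_h, with W_h = N_h/N and N = 790:
  stratum 1: (70/790)²·(1 − 7/70)·4.8²/7 = 0.0232578
  stratum 2: (110/790)²·(1 − 9/110)·10.9²/9 = 0.235001
  stratum 3: (350/790)²·(1 − 28/350)·10.3²/28 = 0.684205
  stratum 4: (260/790)²·(1 − 47/260)·4.8²/47 = 0.0434994
V̂(ȳ_st) = 0.985963
SE(ȳ_st) = √0.985963 = 0.992957

ȳ_st ≈ 15.40, SE ≈ 0.993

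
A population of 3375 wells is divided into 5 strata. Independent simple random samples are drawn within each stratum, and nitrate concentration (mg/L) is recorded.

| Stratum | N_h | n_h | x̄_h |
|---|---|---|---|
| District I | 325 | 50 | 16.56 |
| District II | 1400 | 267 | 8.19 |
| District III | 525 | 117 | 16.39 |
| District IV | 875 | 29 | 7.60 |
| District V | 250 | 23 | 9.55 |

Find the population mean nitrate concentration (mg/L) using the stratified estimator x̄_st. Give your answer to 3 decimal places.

x̄_st ≈ 10.219

N = Σ N_h = 3375. Stratum weights W_h = N_h/N.
x̄_st = (325·16.56 + 1400·8.19 + 525·16.39 + 875·7.60 + 250·9.55) / 3375 = 10.21933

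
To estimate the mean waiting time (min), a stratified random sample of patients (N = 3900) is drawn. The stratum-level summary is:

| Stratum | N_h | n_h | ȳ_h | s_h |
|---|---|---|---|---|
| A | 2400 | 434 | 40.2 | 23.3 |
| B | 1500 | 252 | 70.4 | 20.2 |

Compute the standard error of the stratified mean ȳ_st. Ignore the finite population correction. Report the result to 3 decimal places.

V̂(ȳ_st) = Σ W_h² s_h²/n_h, with W_h = N_h/N and N = 3900:
  stratum A: (2400/3900)²·23.3²/434 = 0.473713
  stratum B: (1500/3900)²·20.2²/252 = 0.239528
V̂(ȳ_st) = 0.713241
SE(ȳ_st) = √0.713241 = 0.844536

SE(ȳ_st) ≈ 0.845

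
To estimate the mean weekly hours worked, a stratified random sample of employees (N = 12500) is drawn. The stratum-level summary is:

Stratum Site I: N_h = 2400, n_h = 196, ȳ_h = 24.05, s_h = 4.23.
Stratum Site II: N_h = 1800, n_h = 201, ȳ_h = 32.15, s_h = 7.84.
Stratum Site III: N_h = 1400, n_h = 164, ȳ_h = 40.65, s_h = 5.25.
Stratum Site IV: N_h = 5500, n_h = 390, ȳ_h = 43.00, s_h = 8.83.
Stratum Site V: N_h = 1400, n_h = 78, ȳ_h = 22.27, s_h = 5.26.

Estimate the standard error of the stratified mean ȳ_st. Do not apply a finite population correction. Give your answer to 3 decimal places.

V̂(ȳ_st) = Σ W_h² s_h²/n_h, with W_h = N_h/N and N = 12500:
  stratum Site I: (2400/12500)²·4.23²/196 = 0.00336533
  stratum Site II: (1800/12500)²·7.84²/201 = 0.00634105
  stratum Site III: (1400/12500)²·5.25²/164 = 0.0021082
  stratum Site IV: (5500/12500)²·8.83²/390 = 0.0387046
  stratum Site V: (1400/12500)²·5.26²/78 = 0.00444952
V̂(ȳ_st) = 0.0549686
SE(ȳ_st) = √0.0549686 = 0.234454

SE(ȳ_st) ≈ 0.234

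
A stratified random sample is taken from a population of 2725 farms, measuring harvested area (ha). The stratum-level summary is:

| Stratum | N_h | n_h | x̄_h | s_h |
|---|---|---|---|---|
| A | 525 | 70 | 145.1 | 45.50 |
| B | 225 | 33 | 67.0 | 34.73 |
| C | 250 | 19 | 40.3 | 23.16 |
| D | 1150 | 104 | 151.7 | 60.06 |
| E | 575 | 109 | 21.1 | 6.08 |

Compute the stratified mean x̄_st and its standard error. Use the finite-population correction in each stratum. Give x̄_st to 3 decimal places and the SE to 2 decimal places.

x̄_st ≈ 105.657, SE ≈ 2.65

x̄_st = Σ W_h x̄_h = (525·145.1 + 225·67.0 + 250·40.3 + 1150·151.7 + 575·21.1)/2725 = 105.65688
V̂(x̄_st) = Σ W_h² (1 − n_h/N_h) s_h²/n_h, with W_h = N_h/N and N = 2725:
  stratum A: (525/2725)²·(1 − 70/525)·45.50²/70 = 0.951398
  stratum B: (225/2725)²·(1 − 33/225)·34.73²/33 = 0.212641
  stratum C: (250/2725)²·(1 − 19/250)·23.16²/19 = 0.219555
  stratum D: (1150/2725)²·(1 − 104/1150)·60.06²/104 = 5.61867
  stratum E: (575/2725)²·(1 − 109/575)·6.08²/109 = 0.0122377
V̂(x̄_st) = 7.01451
SE(x̄_st) = √7.01451 = 2.64849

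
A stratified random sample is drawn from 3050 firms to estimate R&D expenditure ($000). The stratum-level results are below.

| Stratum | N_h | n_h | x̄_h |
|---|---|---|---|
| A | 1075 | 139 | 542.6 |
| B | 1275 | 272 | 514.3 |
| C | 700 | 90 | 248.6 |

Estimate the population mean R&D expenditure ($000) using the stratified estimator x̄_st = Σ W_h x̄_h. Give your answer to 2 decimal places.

N = Σ N_h = 3050. Stratum weights W_h = N_h/N.
x̄_st = (1075·542.6 + 1275·514.3 + 700·248.6) / 3050 = 463.2943

x̄_st ≈ 463.29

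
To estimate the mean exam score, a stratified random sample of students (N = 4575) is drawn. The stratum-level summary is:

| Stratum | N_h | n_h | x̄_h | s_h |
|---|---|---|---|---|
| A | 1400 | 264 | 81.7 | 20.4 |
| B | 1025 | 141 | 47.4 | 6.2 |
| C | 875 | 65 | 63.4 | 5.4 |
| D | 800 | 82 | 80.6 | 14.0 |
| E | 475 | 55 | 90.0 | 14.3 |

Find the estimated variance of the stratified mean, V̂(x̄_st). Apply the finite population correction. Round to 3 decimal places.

V̂(x̄_st) ≈ 0.248

V̂(x̄_st) = Σ W_h² (1 − n_h/N_h) s_h²/n_h, with W_h = N_h/N and N = 4575:
  stratum A: (1400/4575)²·(1 − 264/1400)·20.4²/264 = 0.119779
  stratum B: (1025/4575)²·(1 − 141/1025)·6.2²/141 = 0.0118021
  stratum C: (875/4575)²·(1 − 65/875)·5.4²/65 = 0.015191
  stratum D: (800/4575)²·(1 − 82/800)·14.0²/82 = 0.0655956
  stratum E: (475/4575)²·(1 − 55/475)·14.3²/55 = 0.0354381
V̂(x̄_st) = 0.247806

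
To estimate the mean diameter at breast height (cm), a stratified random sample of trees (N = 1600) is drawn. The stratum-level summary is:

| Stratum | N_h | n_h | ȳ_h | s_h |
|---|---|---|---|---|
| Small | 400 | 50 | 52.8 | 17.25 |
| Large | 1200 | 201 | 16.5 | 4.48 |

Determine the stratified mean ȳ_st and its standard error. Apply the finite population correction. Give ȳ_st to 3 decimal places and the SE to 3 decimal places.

ȳ_st = Σ W_h ȳ_h = (400·52.8 + 1200·16.5)/1600 = 25.57500
V̂(ȳ_st) = Σ W_h² (1 − n_h/N_h) s_h²/n_h, with W_h = N_h/N and N = 1600:
  stratum Small: (400/1600)²·(1 − 50/400)·17.25²/50 = 0.325459
  stratum Large: (1200/1600)²·(1 − 201/1200)·4.48²/201 = 0.0467592
V̂(ȳ_st) = 0.372218
SE(ȳ_st) = √0.372218 = 0.610097

ȳ_st ≈ 25.575, SE ≈ 0.610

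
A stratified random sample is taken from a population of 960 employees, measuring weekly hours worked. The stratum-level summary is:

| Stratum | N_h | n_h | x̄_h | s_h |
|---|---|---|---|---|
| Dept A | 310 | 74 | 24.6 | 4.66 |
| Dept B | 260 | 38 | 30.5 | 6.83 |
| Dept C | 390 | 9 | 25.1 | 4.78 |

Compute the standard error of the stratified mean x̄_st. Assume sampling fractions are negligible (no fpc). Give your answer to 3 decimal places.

V̂(x̄_st) = Σ W_h² s_h²/n_h, with W_h = N_h/N and N = 960:
  stratum Dept A: (310/960)²·4.66²/74 = 0.0306
  stratum Dept B: (260/960)²·6.83²/38 = 0.0900455
  stratum Dept C: (390/960)²·4.78²/9 = 0.418987
V̂(x̄_st) = 0.539632
SE(x̄_st) = √0.539632 = 0.734596

SE(x̄_st) ≈ 0.735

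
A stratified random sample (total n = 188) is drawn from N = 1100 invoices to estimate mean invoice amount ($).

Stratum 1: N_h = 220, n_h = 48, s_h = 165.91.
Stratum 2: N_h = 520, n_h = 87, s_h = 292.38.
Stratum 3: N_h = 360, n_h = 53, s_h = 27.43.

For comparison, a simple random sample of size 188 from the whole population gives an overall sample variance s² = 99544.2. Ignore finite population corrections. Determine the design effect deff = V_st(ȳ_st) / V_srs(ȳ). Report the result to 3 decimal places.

deff ≈ 0.461

V̂(ȳ_st) = Σ W_h² s_h²/n_h, with W_h = N_h/N and N = 1100:
  stratum 1: (220/1100)²·165.91²/48 = 22.9384
  stratum 2: (520/1100)²·292.38²/87 = 219.582
  stratum 3: (360/1100)²·27.43²/53 = 1.52053
V_st = 244.041
V_srs = s²/n = 99544.2/188 = 529.49
deff = V_st / V_srs = 244.041/529.49 = 0.4609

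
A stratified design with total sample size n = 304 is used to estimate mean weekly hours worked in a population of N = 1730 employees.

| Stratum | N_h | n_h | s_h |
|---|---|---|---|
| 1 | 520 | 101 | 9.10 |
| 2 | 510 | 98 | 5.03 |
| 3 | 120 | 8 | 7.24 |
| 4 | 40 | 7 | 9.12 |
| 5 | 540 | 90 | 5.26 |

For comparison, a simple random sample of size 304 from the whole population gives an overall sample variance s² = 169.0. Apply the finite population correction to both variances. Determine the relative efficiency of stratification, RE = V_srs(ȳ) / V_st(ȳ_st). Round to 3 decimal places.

V̂(ȳ_st) = Σ W_h² (1 − n_h/N_h) s_h²/n_h, with W_h = N_h/N and N = 1730:
  stratum 1: (520/1730)²·(1 − 101/520)·9.10²/101 = 0.0596879
  stratum 2: (510/1730)²·(1 − 98/510)·5.03²/98 = 0.0181253
  stratum 3: (120/1730)²·(1 − 8/120)·7.24²/8 = 0.0294235
  stratum 4: (40/1730)²·(1 − 7/40)·9.12²/7 = 0.00524051
  stratum 5: (540/1730)²·(1 − 90/540)·5.26²/90 = 0.0249599
V_st = 0.137437
V_srs = (1 − 304/1730)·169.0/304 = 0.458233
Relative efficiency = V_srs / V_st = 0.458233/0.137437 = 3.3341

RE ≈ 3.334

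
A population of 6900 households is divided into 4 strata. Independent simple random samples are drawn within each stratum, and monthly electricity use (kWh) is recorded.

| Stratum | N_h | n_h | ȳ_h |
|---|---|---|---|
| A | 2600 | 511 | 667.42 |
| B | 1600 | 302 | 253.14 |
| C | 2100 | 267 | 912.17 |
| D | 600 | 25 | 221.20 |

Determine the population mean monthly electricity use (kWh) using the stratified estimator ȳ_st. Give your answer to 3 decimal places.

ȳ_st ≈ 607.042

N = Σ N_h = 6900. Stratum weights W_h = N_h/N.
ȳ_st = (2600·667.42 + 1600·253.14 + 2100·912.17 + 600·221.20) / 6900 = 607.04246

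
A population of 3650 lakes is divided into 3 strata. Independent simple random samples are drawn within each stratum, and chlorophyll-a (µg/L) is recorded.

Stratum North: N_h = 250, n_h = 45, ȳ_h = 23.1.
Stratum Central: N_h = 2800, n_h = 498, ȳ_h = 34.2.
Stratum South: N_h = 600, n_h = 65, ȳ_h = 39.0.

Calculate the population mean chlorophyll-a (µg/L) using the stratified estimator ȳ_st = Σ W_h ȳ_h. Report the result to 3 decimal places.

ȳ_st ≈ 34.229

N = Σ N_h = 3650. Stratum weights W_h = N_h/N.
ȳ_st = (250·23.1 + 2800·34.2 + 600·39.0) / 3650 = 34.22877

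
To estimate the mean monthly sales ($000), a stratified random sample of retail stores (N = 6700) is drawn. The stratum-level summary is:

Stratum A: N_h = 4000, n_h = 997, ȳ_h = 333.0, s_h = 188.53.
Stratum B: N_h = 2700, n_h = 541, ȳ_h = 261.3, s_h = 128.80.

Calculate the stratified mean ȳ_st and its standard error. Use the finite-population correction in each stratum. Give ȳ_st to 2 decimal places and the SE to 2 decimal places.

ȳ_st ≈ 304.11, SE ≈ 3.68

ȳ_st = Σ W_h ȳ_h = (4000·333.0 + 2700·261.3)/6700 = 304.10597
V̂(ȳ_st) = Σ W_h² (1 − n_h/N_h) s_h²/n_h, with W_h = N_h/N and N = 6700:
  stratum A: (4000/6700)²·(1 − 997/4000)·188.53²/997 = 9.53963
  stratum B: (2700/6700)²·(1 − 541/2700)·128.80²/541 = 3.982
V̂(ȳ_st) = 13.5216
SE(ȳ_st) = √13.5216 = 3.67718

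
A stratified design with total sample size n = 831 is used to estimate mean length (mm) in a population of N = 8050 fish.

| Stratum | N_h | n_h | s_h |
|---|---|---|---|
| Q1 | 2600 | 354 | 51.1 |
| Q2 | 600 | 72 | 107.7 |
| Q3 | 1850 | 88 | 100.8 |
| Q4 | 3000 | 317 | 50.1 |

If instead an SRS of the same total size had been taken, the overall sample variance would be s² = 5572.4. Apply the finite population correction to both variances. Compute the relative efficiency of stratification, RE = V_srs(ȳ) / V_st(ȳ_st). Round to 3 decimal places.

RE ≈ 0.729

V̂(ȳ_st) = Σ W_h² (1 − n_h/N_h) s_h²/n_h, with W_h = N_h/N and N = 8050:
  stratum Q1: (2600/8050)²·(1 − 354/2600)·51.1²/354 = 0.664706
  stratum Q2: (600/8050)²·(1 − 72/600)·107.7²/72 = 0.787576
  stratum Q3: (1850/8050)²·(1 − 88/1850)·100.8²/88 = 5.80797
  stratum Q4: (3000/8050)²·(1 − 317/3000)·50.1²/317 = 0.983482
V_st = 8.24373
V_srs = (1 − 831/8050)·5572.4/831 = 6.01343
Relative efficiency = V_srs / V_st = 6.01343/8.24373 = 0.7295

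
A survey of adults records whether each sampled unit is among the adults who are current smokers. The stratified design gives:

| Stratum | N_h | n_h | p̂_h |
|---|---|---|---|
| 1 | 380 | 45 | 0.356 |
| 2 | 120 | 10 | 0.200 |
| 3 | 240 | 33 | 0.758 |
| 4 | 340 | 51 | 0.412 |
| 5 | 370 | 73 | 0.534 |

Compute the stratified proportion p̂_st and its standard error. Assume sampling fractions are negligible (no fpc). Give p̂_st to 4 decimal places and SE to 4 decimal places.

N = 1450; stratum weights W_h = N_h/N.
p̂_st = Σ W_h p̂_h = (380·0.356 + 120·0.200 + 240·0.758 + 340·0.412 + 370·0.534)/1450 = 0.46818
V̂(p̂_st) = Σ W_h² p̂_h(1−p̂_h)/(n_h−1):
  stratum 1: (380/1450)²·0.356·0.644/44 = 0.000357861
  stratum 2: (120/1450)²·0.200·0.800/9 = 0.00012176
  stratum 3: (240/1450)²·0.758·0.242/32 = 0.000157044
  stratum 4: (340/1450)²·0.412·0.588/50 = 0.000266395
  stratum 5: (370/1450)²·0.534·0.466/72 = 0.000225041
V̂(p̂_st) = 0.0011281; SE = √V̂ = 0.0335872

p̂_st ≈ 0.4682, SE ≈ 0.0336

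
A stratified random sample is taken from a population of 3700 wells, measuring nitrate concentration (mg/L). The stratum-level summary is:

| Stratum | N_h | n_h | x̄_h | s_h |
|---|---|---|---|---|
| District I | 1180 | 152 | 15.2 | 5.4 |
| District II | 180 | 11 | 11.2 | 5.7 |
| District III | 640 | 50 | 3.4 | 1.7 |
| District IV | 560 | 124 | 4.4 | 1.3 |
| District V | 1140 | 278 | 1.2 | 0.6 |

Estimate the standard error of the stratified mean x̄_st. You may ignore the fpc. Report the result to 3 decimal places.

V̂(x̄_st) = Σ W_h² s_h²/n_h, with W_h = N_h/N and N = 3700:
  stratum District I: (1180/3700)²·5.4²/152 = 0.0195121
  stratum District II: (180/3700)²·5.7²/11 = 0.00699034
  stratum District III: (640/3700)²·1.7²/50 = 0.00172936
  stratum District IV: (560/3700)²·1.3²/124 = 0.000312203
  stratum District V: (1140/3700)²·0.6²/278 = 0.000122932
V̂(x̄_st) = 0.028667
SE(x̄_st) = √0.028667 = 0.169313

SE(x̄_st) ≈ 0.169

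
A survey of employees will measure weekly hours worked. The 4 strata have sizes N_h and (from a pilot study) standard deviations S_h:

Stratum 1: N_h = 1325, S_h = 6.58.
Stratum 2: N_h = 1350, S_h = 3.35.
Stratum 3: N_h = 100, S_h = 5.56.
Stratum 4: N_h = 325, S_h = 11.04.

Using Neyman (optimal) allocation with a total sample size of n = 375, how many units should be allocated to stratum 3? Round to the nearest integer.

Neyman allocation: n_h = n · N_h S_h / Σ N_i S_i, with n = 375.
  stratum 1: N_h·S_h = 1325·6.58 = 8718.50
  stratum 2: N_h·S_h = 1350·3.35 = 4522.50
  stratum 3: N_h·S_h = 100·5.56 = 556.00
  stratum 4: N_h·S_h = 325·11.04 = 3588.00
Σ N_h S_h = 17385.00
n for stratum 3 = 375·556.00/17385.00 = 11.993 → 12

12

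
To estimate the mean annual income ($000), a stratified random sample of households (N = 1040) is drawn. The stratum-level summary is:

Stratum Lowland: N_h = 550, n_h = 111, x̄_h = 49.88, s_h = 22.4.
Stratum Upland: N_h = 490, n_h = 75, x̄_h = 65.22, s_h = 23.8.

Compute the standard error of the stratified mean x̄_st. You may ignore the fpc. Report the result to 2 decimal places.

SE(x̄_st) ≈ 1.71

V̂(x̄_st) = Σ W_h² s_h²/n_h, with W_h = N_h/N and N = 1040:
  stratum Lowland: (550/1040)²·22.4²/111 = 1.26425
  stratum Upland: (490/1040)²·23.8²/75 = 1.67656
V̂(x̄_st) = 2.9408
SE(x̄_st) = √2.9408 = 1.71488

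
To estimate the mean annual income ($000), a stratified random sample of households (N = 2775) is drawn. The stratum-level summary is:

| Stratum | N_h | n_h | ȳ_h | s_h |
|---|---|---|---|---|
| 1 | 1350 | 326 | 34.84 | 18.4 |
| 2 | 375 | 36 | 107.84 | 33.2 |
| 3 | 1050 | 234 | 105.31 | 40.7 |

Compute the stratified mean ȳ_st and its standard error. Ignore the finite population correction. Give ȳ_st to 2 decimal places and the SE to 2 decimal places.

ȳ_st = Σ W_h ȳ_h = (1350·34.84 + 375·107.84 + 1050·105.31)/2775 = 71.36919
V̂(ȳ_st) = Σ W_h² s_h²/n_h, with W_h = N_h/N and N = 2775:
  stratum 1: (1350/2775)²·18.4²/326 = 0.245787
  stratum 2: (375/2775)²·33.2²/36 = 0.559127
  stratum 3: (1050/2775)²·40.7²/234 = 1.0135
V̂(ȳ_st) = 1.81842
SE(ȳ_st) = √1.81842 = 1.34849

ȳ_st ≈ 71.37, SE ≈ 1.35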